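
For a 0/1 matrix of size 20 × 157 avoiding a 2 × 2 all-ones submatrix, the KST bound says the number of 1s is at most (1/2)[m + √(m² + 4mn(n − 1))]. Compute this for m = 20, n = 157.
z(20, 157; 2, 2) ≤ (1/2)[20 + √(20² + 4·20·157·156)] = (1/2)[20 + √1959760] = 709.9571

Kővári–Sós–Turán: let r_1, ..., r_20 be the row sums and z = Σ r_i the total number of 1s. Each pair of columns can share at most one row with both entries 1 (else a 2×2 all-ones block appears), so Σ_i C(r_i, 2) ≤ C(157, 2) = 12246. By convexity Σ_i C(r_i, 2) ≥ 20·C(z/20, 2) = z(z − 20)/(2·20), giving z² − 20z − 20·157·156 ≤ 0 and hence z ≤ (1/2)[20 + √(400 + 4·489840)] = (1/2)[20 + √1959760] ≈ (1/2)(20 + 1399.9143) = 709.9571.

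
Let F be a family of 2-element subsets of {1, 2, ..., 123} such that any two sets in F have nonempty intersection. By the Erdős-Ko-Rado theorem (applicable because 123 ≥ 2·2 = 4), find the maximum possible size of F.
max |F| = C(122, 1) = 122

The Erdős-Ko-Rado theorem states: for n ≥ 2k, an intersecting family of k-subsets of an n-element set has size at most C(n − 1, k − 1), with equality for 'star' families {A ⊆ [n] : |A| = k, i ∈ A} (fix an element i). For n = 123, k = 2: C(122, 1) = 122.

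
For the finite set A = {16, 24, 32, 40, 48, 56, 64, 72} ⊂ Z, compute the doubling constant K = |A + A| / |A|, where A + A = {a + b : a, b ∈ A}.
K = |A + A| / |A| = 15/8

Enumerate A + A = {a + b : a, b ∈ A}. With |A| = 8, there are |A|^2 = 64 ordered sum pairs; collecting distinct values, A + A = {32, 40, 48, 56, 64, 72, 80, 88, 96, 104, 112, 120, 128, 136, 144}, so |A + A| = 15. Thus K = 15/8. Here |A + A| = 2|A| − 1 = 15, the minimum possible — so K = 15/8 is minimal, which holds iff A is an arithmetic progression.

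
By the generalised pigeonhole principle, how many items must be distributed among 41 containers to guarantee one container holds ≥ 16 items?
n = (16 − 1)·41 + 1 = 616

By the generalised pigeonhole principle, to guarantee some box contains ≥ r objects we need more than (r − 1) · k objects total. Threshold: n = (r − 1) · k + 1. With r = 16 and k = 41: n = 15 · 41 + 1 = 615 + 1 = 616. For n = 615 = 15 · 41, we can put exactly 15 objects in every box, avoiding 16 in any single one — so 616 is tight.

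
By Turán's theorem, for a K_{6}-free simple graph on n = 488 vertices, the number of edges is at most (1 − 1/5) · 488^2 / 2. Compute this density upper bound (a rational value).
Turán density bound = (4/5) · 488^2/2 = 476288/5 ≈ 95257.6

Turán's theorem: ex(n, K_{r+1}) is achieved by the complete r-partite Turán graph T(n, r) with parts as balanced as possible, and is at most (1 − 1/r) · n^2/2. For r = 5, n = 488: the density bound is (4/5) · 238144/2 = 476288/5 ≈ 95257.6. The integer-valued extremum is e(T(488, 5)) = 95257, which is strictly less than the density bound 476288/5 since 5 ∤ 488 (the parts of T(488, 5) cannot all be equal).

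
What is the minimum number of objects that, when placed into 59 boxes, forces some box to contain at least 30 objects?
n = (30 − 1)·59 + 1 = 1712

By the generalised pigeonhole principle, to guarantee some box contains ≥ r objects we need more than (r − 1) · k objects total. Threshold: n = (r − 1) · k + 1. With r = 30 and k = 59: n = 29 · 59 + 1 = 1711 + 1 = 1712. For n = 1711 = 29 · 59, we can put exactly 29 objects in every box, avoiding 30 in any single one — so 1712 is tight.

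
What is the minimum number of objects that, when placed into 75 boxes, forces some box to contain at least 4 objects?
n = (4 − 1)·75 + 1 = 226

By the generalised pigeonhole principle, to guarantee some box contains ≥ r objects we need more than (r − 1) · k objects total. Threshold: n = (r − 1) · k + 1. With r = 4 and k = 75: n = 3 · 75 + 1 = 225 + 1 = 226. For n = 225 = 3 · 75, we can put exactly 3 objects in every box, avoiding 4 in any single one — so 226 is tight.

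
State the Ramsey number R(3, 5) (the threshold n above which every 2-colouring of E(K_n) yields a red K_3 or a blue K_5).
R(3, 5) = 14

Lower bound: an explicit 2-colouring of K_{13} (typically a Paley-type or other structured construction) avoids a red K_3 and a blue K_5, showing R(3, 5) > 13.
Upper bound: the Erdős–Szekeres recurrence R(r, t') ≤ R(r−1, t') + R(r, t'−1) yields R(3, 5) ≤ 14.
Hence R(3, 5) = 14.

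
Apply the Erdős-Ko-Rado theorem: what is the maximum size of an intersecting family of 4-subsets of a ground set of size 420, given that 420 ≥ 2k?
max |F| = C(419, 3) = 12172369

Erdős-Ko-Rado (1961): when n ≥ 2k, max |F| = C(n−1, k−1). The bound is attained by the star {A : i ∈ A} for any fixed i ∈ [n]. Here C(420−1, 4−1) = C(419, 3) = 12172369.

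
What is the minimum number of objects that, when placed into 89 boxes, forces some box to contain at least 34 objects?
n = (34 − 1)·89 + 1 = 2938

By the generalised pigeonhole principle, to guarantee some box contains ≥ r objects we need more than (r − 1) · k objects total. Threshold: n = (r − 1) · k + 1. With r = 34 and k = 89: n = 33 · 89 + 1 = 2937 + 1 = 2938. For n = 2937 = 33 · 89, we can put exactly 33 objects in every box, avoiding 34 in any single one — so 2938 is tight.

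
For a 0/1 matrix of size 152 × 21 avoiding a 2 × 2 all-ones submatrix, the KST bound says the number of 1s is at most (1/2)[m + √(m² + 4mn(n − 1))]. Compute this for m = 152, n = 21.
z(152, 21; 2, 2) ≤ (1/2)[152 + √(152² + 4·152·21·20)] = (1/2)[152 + √278464] = 339.8484

Kővári–Sós–Turán: let r_1, ..., r_152 be the row sums and z = Σ r_i the total number of 1s. Each pair of columns can share at most one row with both entries 1 (else a 2×2 all-ones block appears), so Σ_i C(r_i, 2) ≤ C(21, 2) = 210. By convexity Σ_i C(r_i, 2) ≥ 152·C(z/152, 2) = z(z − 152)/(2·152), giving z² − 152z − 152·21·20 ≤ 0 and hence z ≤ (1/2)[152 + √(23104 + 4·63840)] = (1/2)[152 + √278464] ≈ (1/2)(152 + 527.6969) = 339.8484.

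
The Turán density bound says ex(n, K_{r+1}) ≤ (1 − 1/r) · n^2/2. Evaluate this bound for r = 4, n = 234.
Turán density bound = (3/4) · 234^2/2 = 41067/2 ≈ 20533.5

Turán's theorem: ex(n, K_{r+1}) is achieved by the complete r-partite Turán graph T(n, r) with parts as balanced as possible, and is at most (1 − 1/r) · n^2/2. For r = 4, n = 234: the density bound is (3/4) · 54756/2 = 41067/2 ≈ 20533.5. The integer-valued extremum is e(T(234, 4)) = 20533, which is strictly less than the density bound 41067/2 since 4 ∤ 234 (the parts of T(234, 4) cannot all be equal).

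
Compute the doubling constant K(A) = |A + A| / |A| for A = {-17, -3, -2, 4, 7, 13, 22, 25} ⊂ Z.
K = |A + A| / |A| = 29/8

Enumerate A + A = {a + b : a, b ∈ A}. With |A| = 8, there are |A|^2 = 64 ordered sum pairs; collecting distinct values, A + A = {-34, -20, -19, -13, -10, -6, -5, -4, 1, 2, 4, 5, 8, 10, 11, 14, 17, 19, 20, 22, 23, 26, 29, 32, 35, 38, 44, 47, 50}, so |A + A| = 29. Thus K = 29/8. For comparison, the minimum possible |A + A| over all 8-element sets is 2·8 − 1 = 15 (so min K = 15/8), attained only by arithmetic progressions.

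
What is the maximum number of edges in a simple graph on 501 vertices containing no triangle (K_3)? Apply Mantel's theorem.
ex(501, K_3) = ⌊501^2/4⌋ = 62750

Mantel (1907): a triangle-free graph on n vertices has at most ⌊n^2/4⌋ edges, with equality for the complete bipartite graph K_{⌊n/2⌋, ⌈n/2⌉}. For n = 501: ⌊501^2/4⌋ = ⌊251001/4⌋ = 62750. The extremal graph is K_{250, 251}, which has 250·251 = 62750 edges.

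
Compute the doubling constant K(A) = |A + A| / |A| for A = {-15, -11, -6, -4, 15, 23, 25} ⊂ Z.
K = |A + A| / |A| = 27/7

Enumerate A + A = {a + b : a, b ∈ A}. With |A| = 7, there are |A|^2 = 49 ordered sum pairs; collecting distinct values, A + A = {-30, -26, -22, -21, -19, -17, -15, -12, -10, -8, 0, 4, 8, 9, 10, 11, 12, 14, 17, 19, 21, 30, 38, 40, 46, 48, 50}, so |A + A| = 27. Thus K = 27/7. For comparison, the minimum possible |A + A| over all 7-element sets is 2·7 − 1 = 13 (so min K = 13/7), attained only by arithmetic progressions.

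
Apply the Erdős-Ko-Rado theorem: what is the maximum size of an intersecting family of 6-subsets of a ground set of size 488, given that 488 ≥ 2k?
max |F| = C(487, 5) = 223623899037

Erdős-Ko-Rado (1961): when n ≥ 2k, max |F| = C(n−1, k−1). The bound is attained by the star {A : i ∈ A} for any fixed i ∈ [n]. Here C(488−1, 6−1) = C(487, 5) = 223623899037.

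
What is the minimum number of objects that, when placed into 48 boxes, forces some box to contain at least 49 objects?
n = (49 − 1)·48 + 1 = 2305

By the generalised pigeonhole principle, to guarantee some box contains ≥ r objects we need more than (r − 1) · k objects total. Threshold: n = (r − 1) · k + 1. With r = 49 and k = 48: n = 48 · 48 + 1 = 2304 + 1 = 2305. For n = 2304 = 48 · 48, we can put exactly 48 objects in every box, avoiding 49 in any single one — so 2305 is tight.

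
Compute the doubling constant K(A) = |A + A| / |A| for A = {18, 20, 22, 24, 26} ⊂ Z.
K = |A + A| / |A| = 9/5

Enumerate A + A = {a + b : a, b ∈ A}. With |A| = 5, there are |A|^2 = 25 ordered sum pairs; collecting distinct values, A + A = {36, 38, 40, 42, 44, 46, 48, 50, 52}, so |A + A| = 9. Thus K = 9/5. Here |A + A| = 2|A| − 1 = 9, the minimum possible — so K = 9/5 is minimal, which holds iff A is an arithmetic progression.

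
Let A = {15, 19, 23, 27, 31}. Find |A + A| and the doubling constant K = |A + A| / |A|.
K = |A + A| / |A| = 9/5

Enumerate A + A = {a + b : a, b ∈ A}. With |A| = 5, there are |A|^2 = 25 ordered sum pairs; collecting distinct values, A + A = {30, 34, 38, 42, 46, 50, 54, 58, 62}, so |A + A| = 9. Thus K = 9/5. Here |A + A| = 2|A| − 1 = 9, the minimum possible — so K = 9/5 is minimal, which holds iff A is an arithmetic progression.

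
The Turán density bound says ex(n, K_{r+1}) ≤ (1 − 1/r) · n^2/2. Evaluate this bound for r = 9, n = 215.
Turán density bound = (8/9) · 215^2/2 = 184900/9 ≈ 20544.4444

Turán's theorem: ex(n, K_{r+1}) is achieved by the complete r-partite Turán graph T(n, r) with parts as balanced as possible, and is at most (1 − 1/r) · n^2/2. For r = 9, n = 215: the density bound is (8/9) · 46225/2 = 184900/9 ≈ 20544.4444. The integer-valued extremum is e(T(215, 9)) = 20544, which is strictly less than the density bound 184900/9 since 9 ∤ 215 (the parts of T(215, 9) cannot all be equal).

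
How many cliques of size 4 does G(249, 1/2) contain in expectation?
E[# K_4] = C(249, 4) · (1/2)^C(4, 2) = 156340626 / 2^6 = 78170313/32 = 2442822.28125

For each 4-subset S of vertices (there are C(249, 4) = 156340626 such S), let X_S = 1 if S induces a K_4 (all C(4, 2) = 6 edges present). Then P(X_S = 1) = (1/2)^6 = 1/64. By linearity of expectation, E[# K_4] = C(249, 4) · (1/2)^6 = 156340626 / 64 = 78170313/32 = 2442822.28125.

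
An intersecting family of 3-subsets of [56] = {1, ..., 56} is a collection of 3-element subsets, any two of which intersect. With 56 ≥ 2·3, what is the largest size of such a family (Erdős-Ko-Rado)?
max |F| = C(55, 2) = 1485

The Erdős-Ko-Rado theorem states: for n ≥ 2k, an intersecting family of k-subsets of an n-element set has size at most C(n − 1, k − 1), with equality for 'star' families {A ⊆ [n] : |A| = k, i ∈ A} (fix an element i). For n = 56, k = 3: C(55, 2) = 1485.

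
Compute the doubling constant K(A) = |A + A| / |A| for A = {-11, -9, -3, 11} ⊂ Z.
K = |A + A| / |A| = 10/4 = 5/2

Enumerate A + A = {a + b : a, b ∈ A}. With |A| = 4, there are |A|^2 = 16 ordered sum pairs; collecting distinct values, A + A = {-22, -20, -18, -14, -12, -6, 0, 2, 8, 22}, so |A + A| = 10. Thus K = 10/4 = 5/2. For comparison, the minimum possible |A + A| over all 4-element sets is 2·4 − 1 = 7 (so min K = 7/4), attained only by arithmetic progressions.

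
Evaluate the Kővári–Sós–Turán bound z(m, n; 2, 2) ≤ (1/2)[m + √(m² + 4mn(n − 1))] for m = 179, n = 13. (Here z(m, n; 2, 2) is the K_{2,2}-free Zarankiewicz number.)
z(179, 13; 2, 2) ≤ (1/2)[179 + √(179² + 4·179·13·12)] = (1/2)[179 + √143737] = 279.0633

Kővári–Sós–Turán: let r_1, ..., r_179 be the row sums and z = Σ r_i the total number of 1s. Each pair of columns can share at most one row with both entries 1 (else a 2×2 all-ones block appears), so Σ_i C(r_i, 2) ≤ C(13, 2) = 78. By convexity Σ_i C(r_i, 2) ≥ 179·C(z/179, 2) = z(z − 179)/(2·179), giving z² − 179z − 179·13·12 ≤ 0 and hence z ≤ (1/2)[179 + √(32041 + 4·27924)] = (1/2)[179 + √143737] ≈ (1/2)(179 + 379.1266) = 279.0633.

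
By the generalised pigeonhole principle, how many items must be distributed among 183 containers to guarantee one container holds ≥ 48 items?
n = (48 − 1)·183 + 1 = 8602

By the generalised pigeonhole principle, to guarantee some box contains ≥ r objects we need more than (r − 1) · k objects total. Threshold: n = (r − 1) · k + 1. With r = 48 and k = 183: n = 47 · 183 + 1 = 8601 + 1 = 8602. For n = 8601 = 47 · 183, we can put exactly 47 objects in every box, avoiding 48 in any single one — so 8602 is tight.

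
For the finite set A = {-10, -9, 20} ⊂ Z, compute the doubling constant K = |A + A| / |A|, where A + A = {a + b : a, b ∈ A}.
K = |A + A| / |A| = 6/3 = 2

Enumerate A + A = {a + b : a, b ∈ A}. With |A| = 3, there are |A|^2 = 9 ordered sum pairs; collecting distinct values, A + A = {-20, -19, -18, 10, 11, 40}, so |A + A| = 6. Thus K = 6/3 = 2. For comparison, the minimum possible |A + A| over all 3-element sets is 2·3 − 1 = 5 (so min K = 5/3), attained only by arithmetic progressions.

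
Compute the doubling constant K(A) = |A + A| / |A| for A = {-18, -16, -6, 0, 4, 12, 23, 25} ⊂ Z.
K = |A + A| / |A| = 33/8

Enumerate A + A = {a + b : a, b ∈ A}. With |A| = 8, there are |A|^2 = 64 ordered sum pairs; collecting distinct values, A + A = {-36, -34, -32, -24, -22, -18, -16, -14, -12, -6, -4, -2, 0, 4, 5, 6, 7, 8, 9, 12, 16, 17, 19, 23, 24, 25, 27, 29, 35, 37, 46, 48, 50}, so |A + A| = 33. Thus K = 33/8. For comparison, the minimum possible |A + A| over all 8-element sets is 2·8 − 1 = 15 (so min K = 15/8), attained only by arithmetic progressions.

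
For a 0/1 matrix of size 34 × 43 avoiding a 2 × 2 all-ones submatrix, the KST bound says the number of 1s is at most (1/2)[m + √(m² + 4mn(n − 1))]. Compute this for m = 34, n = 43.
z(34, 43; 2, 2) ≤ (1/2)[34 + √(34² + 4·34·43·42)] = (1/2)[34 + √246772] = 265.3808

Kővári–Sós–Turán: let r_1, ..., r_34 be the row sums and z = Σ r_i the total number of 1s. Each pair of columns can share at most one row with both entries 1 (else a 2×2 all-ones block appears), so Σ_i C(r_i, 2) ≤ C(43, 2) = 903. By convexity Σ_i C(r_i, 2) ≥ 34·C(z/34, 2) = z(z − 34)/(2·34), giving z² − 34z − 34·43·42 ≤ 0 and hence z ≤ (1/2)[34 + √(1156 + 4·61404)] = (1/2)[34 + √246772] ≈ (1/2)(34 + 496.7615) = 265.3808.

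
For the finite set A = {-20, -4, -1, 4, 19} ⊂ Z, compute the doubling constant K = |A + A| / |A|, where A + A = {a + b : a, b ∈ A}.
K = |A + A| / |A| = 15/5 = 3

Enumerate A + A = {a + b : a, b ∈ A}. With |A| = 5, there are |A|^2 = 25 ordered sum pairs; collecting distinct values, A + A = {-40, -24, -21, -16, -8, -5, -2, -1, 0, 3, 8, 15, 18, 23, 38}, so |A + A| = 15. Thus K = 15/5 = 3. For comparison, the minimum possible |A + A| over all 5-element sets is 2·5 − 1 = 9 (so min K = 9/5), attained only by arithmetic progressions.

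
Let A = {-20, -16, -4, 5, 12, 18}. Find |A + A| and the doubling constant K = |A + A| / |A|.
K = |A + A| / |A| = 20/6 = 10/3

Enumerate A + A = {a + b : a, b ∈ A}. With |A| = 6, there are |A|^2 = 36 ordered sum pairs; collecting distinct values, A + A = {-40, -36, -32, -24, -20, -15, -11, -8, -4, -2, 1, 2, 8, 10, 14, 17, 23, 24, 30, 36}, so |A + A| = 20. Thus K = 20/6 = 10/3. For comparison, the minimum possible |A + A| over all 6-element sets is 2·6 − 1 = 11 (so min K = 11/6), attained only by arithmetic progressions.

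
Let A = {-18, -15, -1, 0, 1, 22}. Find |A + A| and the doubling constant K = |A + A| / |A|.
K = |A + A| / |A| = 20/6 = 10/3

Enumerate A + A = {a + b : a, b ∈ A}. With |A| = 6, there are |A|^2 = 36 ordered sum pairs; collecting distinct values, A + A = {-36, -33, -30, -19, -18, -17, -16, -15, -14, -2, -1, 0, 1, 2, 4, 7, 21, 22, 23, 44}, so |A + A| = 20. Thus K = 20/6 = 10/3. For comparison, the minimum possible |A + A| over all 6-element sets is 2·6 − 1 = 11 (so min K = 11/6), attained only by arithmetic progressions.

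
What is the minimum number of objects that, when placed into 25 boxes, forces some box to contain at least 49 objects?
n = (49 − 1)·25 + 1 = 1201

By the generalised pigeonhole principle, to guarantee some box contains ≥ r objects we need more than (r − 1) · k objects total. Threshold: n = (r − 1) · k + 1. With r = 49 and k = 25: n = 48 · 25 + 1 = 1200 + 1 = 1201. For n = 1200 = 48 · 25, we can put exactly 48 objects in every box, avoiding 49 in any single one — so 1201 is tight.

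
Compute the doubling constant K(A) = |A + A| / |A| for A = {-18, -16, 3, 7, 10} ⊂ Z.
K = |A + A| / |A| = 15/5 = 3

Enumerate A + A = {a + b : a, b ∈ A}. With |A| = 5, there are |A|^2 = 25 ordered sum pairs; collecting distinct values, A + A = {-36, -34, -32, -15, -13, -11, -9, -8, -6, 6, 10, 13, 14, 17, 20}, so |A + A| = 15. Thus K = 15/5 = 3. For comparison, the minimum possible |A + A| over all 5-element sets is 2·5 − 1 = 9 (so min K = 9/5), attained only by arithmetic progressions.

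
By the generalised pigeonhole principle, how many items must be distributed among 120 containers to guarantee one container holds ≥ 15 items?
n = (15 − 1)·120 + 1 = 1681

By the generalised pigeonhole principle, to guarantee some box contains ≥ r objects we need more than (r − 1) · k objects total. Threshold: n = (r − 1) · k + 1. With r = 15 and k = 120: n = 14 · 120 + 1 = 1680 + 1 = 1681. For n = 1680 = 14 · 120, we can put exactly 14 objects in every box, avoiding 15 in any single one — so 1681 is tight.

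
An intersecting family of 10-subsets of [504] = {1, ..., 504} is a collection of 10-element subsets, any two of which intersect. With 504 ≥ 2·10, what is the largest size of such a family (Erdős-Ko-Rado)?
max |F| = C(503, 9) = 5285542290850434250

The Erdős-Ko-Rado theorem states: for n ≥ 2k, an intersecting family of k-subsets of an n-element set has size at most C(n − 1, k − 1), with equality for 'star' families {A ⊆ [n] : |A| = k, i ∈ A} (fix an element i). For n = 504, k = 10: C(503, 9) = 5285542290850434250.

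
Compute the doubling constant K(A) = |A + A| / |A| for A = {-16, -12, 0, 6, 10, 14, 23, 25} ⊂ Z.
K = |A + A| / |A| = 33/8

Enumerate A + A = {a + b : a, b ∈ A}. With |A| = 8, there are |A|^2 = 64 ordered sum pairs; collecting distinct values, A + A = {-32, -28, -24, -16, -12, -10, -6, -2, 0, 2, 6, 7, 9, 10, 11, 12, 13, 14, 16, 20, 23, 24, 25, 28, 29, 31, 33, 35, 37, 39, 46, 48, 50}, so |A + A| = 33. Thus K = 33/8. For comparison, the minimum possible |A + A| over all 8-element sets is 2·8 − 1 = 15 (so min K = 15/8), attained only by arithmetic progressions.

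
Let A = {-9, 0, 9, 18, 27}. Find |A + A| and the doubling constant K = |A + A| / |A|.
K = |A + A| / |A| = 9/5

Enumerate A + A = {a + b : a, b ∈ A}. With |A| = 5, there are |A|^2 = 25 ordered sum pairs; collecting distinct values, A + A = {-18, -9, 0, 9, 18, 27, 36, 45, 54}, so |A + A| = 9. Thus K = 9/5. Here |A + A| = 2|A| − 1 = 9, the minimum possible — so K = 9/5 is minimal, which holds iff A is an arithmetic progression.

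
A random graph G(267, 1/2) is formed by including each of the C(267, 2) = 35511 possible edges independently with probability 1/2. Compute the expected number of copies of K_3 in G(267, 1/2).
E[# K_3] = C(267, 3) · (1/2)^C(3, 2) = 3136805 / 2^3 = 392100.625

For each 3-subset S of vertices (there are C(267, 3) = 3136805 such S), let X_S = 1 if S induces a K_3 (all C(3, 2) = 3 edges present). Then P(X_S = 1) = (1/2)^3 = 1/8. By linearity of expectation, E[# K_3] = C(267, 3) · (1/2)^3 = 3136805 / 8 = 392100.625.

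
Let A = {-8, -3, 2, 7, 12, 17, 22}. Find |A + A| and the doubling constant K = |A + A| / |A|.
K = |A + A| / |A| = 13/7

Enumerate A + A = {a + b : a, b ∈ A}. With |A| = 7, there are |A|^2 = 49 ordered sum pairs; collecting distinct values, A + A = {-16, -11, -6, -1, 4, 9, 14, 19, 24, 29, 34, 39, 44}, so |A + A| = 13. Thus K = 13/7. Here |A + A| = 2|A| − 1 = 13, the minimum possible — so K = 13/7 is minimal, which holds iff A is an arithmetic progression.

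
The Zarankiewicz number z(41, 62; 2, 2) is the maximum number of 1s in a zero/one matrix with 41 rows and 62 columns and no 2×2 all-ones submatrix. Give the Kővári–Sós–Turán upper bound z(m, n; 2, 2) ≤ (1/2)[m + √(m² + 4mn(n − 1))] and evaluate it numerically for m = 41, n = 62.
z(41, 62; 2, 2) ≤ (1/2)[41 + √(41² + 4·41·62·61)] = (1/2)[41 + √621929] = 414.8124

Kővári–Sós–Turán: let r_1, ..., r_41 be the row sums and z = Σ r_i the total number of 1s. Each pair of columns can share at most one row with both entries 1 (else a 2×2 all-ones block appears), so Σ_i C(r_i, 2) ≤ C(62, 2) = 1891. By convexity Σ_i C(r_i, 2) ≥ 41·C(z/41, 2) = z(z − 41)/(2·41), giving z² − 41z − 41·62·61 ≤ 0 and hence z ≤ (1/2)[41 + √(1681 + 4·155062)] = (1/2)[41 + √621929] ≈ (1/2)(41 + 788.6248) = 414.8124.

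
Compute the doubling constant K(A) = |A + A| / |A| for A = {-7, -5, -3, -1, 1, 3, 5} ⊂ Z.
K = |A + A| / |A| = 13/7

Enumerate A + A = {a + b : a, b ∈ A}. With |A| = 7, there are |A|^2 = 49 ordered sum pairs; collecting distinct values, A + A = {-14, -12, -10, -8, -6, -4, -2, 0, 2, 4, 6, 8, 10}, so |A + A| = 13. Thus K = 13/7. Here |A + A| = 2|A| − 1 = 13, the minimum possible — so K = 13/7 is minimal, which holds iff A is an arithmetic progression.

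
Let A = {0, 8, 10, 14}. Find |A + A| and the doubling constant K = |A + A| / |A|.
K = |A + A| / |A| = 10/4 = 5/2

Enumerate A + A = {a + b : a, b ∈ A}. With |A| = 4, there are |A|^2 = 16 ordered sum pairs; collecting distinct values, A + A = {0, 8, 10, 14, 16, 18, 20, 22, 24, 28}, so |A + A| = 10. Thus K = 10/4 = 5/2. For comparison, the minimum possible |A + A| over all 4-element sets is 2·4 − 1 = 7 (so min K = 7/4), attained only by arithmetic progressions.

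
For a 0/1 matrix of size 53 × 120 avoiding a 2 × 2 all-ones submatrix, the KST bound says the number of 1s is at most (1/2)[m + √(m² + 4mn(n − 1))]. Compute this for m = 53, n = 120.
z(53, 120; 2, 2) ≤ (1/2)[53 + √(53² + 4·53·120·119)] = (1/2)[53 + √3030169] = 896.869

Kővári–Sós–Turán: let r_1, ..., r_53 be the row sums and z = Σ r_i the total number of 1s. Each pair of columns can share at most one row with both entries 1 (else a 2×2 all-ones block appears), so Σ_i C(r_i, 2) ≤ C(120, 2) = 7140. By convexity Σ_i C(r_i, 2) ≥ 53·C(z/53, 2) = z(z − 53)/(2·53), giving z² − 53z − 53·120·119 ≤ 0 and hence z ≤ (1/2)[53 + √(2809 + 4·756840)] = (1/2)[53 + √3030169] ≈ (1/2)(53 + 1740.7381) = 896.869.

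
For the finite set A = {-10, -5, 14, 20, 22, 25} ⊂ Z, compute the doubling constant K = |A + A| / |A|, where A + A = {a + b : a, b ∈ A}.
K = |A + A| / |A| = 20/6 = 10/3

Enumerate A + A = {a + b : a, b ∈ A}. With |A| = 6, there are |A|^2 = 36 ordered sum pairs; collecting distinct values, A + A = {-20, -15, -10, 4, 9, 10, 12, 15, 17, 20, 28, 34, 36, 39, 40, 42, 44, 45, 47, 50}, so |A + A| = 20. Thus K = 20/6 = 10/3. For comparison, the minimum possible |A + A| over all 6-element sets is 2·6 − 1 = 11 (so min K = 11/6), attained only by arithmetic progressions.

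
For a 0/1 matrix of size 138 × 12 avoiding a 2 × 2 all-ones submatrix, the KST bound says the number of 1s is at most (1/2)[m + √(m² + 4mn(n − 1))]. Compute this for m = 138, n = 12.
z(138, 12; 2, 2) ≤ (1/2)[138 + √(138² + 4·138·12·11)] = (1/2)[138 + √91908] = 220.5817

Kővári–Sós–Turán: let r_1, ..., r_138 be the row sums and z = Σ r_i the total number of 1s. Each pair of columns can share at most one row with both entries 1 (else a 2×2 all-ones block appears), so Σ_i C(r_i, 2) ≤ C(12, 2) = 66. By convexity Σ_i C(r_i, 2) ≥ 138·C(z/138, 2) = z(z − 138)/(2·138), giving z² − 138z − 138·12·11 ≤ 0 and hence z ≤ (1/2)[138 + √(19044 + 4·18216)] = (1/2)[138 + √91908] ≈ (1/2)(138 + 303.1633) = 220.5817.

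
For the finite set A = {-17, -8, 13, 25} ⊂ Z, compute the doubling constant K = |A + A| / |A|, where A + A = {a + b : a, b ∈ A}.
K = |A + A| / |A| = 10/4 = 5/2

Enumerate A + A = {a + b : a, b ∈ A}. With |A| = 4, there are |A|^2 = 16 ordered sum pairs; collecting distinct values, A + A = {-34, -25, -16, -4, 5, 8, 17, 26, 38, 50}, so |A + A| = 10. Thus K = 10/4 = 5/2. For comparison, the minimum possible |A + A| over all 4-element sets is 2·4 − 1 = 7 (so min K = 7/4), attained only by arithmetic progressions.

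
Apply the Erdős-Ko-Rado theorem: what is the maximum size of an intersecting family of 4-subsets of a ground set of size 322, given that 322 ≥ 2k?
max |F| = C(321, 3) = 5461280

Erdős-Ko-Rado (1961): when n ≥ 2k, max |F| = C(n−1, k−1). The bound is attained by the star {A : i ∈ A} for any fixed i ∈ [n]. Here C(322−1, 4−1) = C(321, 3) = 5461280.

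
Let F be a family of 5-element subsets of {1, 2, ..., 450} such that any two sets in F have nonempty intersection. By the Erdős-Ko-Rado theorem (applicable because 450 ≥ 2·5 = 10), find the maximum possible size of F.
max |F| = C(449, 4) = 1670919376

The Erdős-Ko-Rado theorem states: for n ≥ 2k, an intersecting family of k-subsets of an n-element set has size at most C(n − 1, k − 1), with equality for 'star' families {A ⊆ [n] : |A| = k, i ∈ A} (fix an element i). For n = 450, k = 5: C(449, 4) = 1670919376.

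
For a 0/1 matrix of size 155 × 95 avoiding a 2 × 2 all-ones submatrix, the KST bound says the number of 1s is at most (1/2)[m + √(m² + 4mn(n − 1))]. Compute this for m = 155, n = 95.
z(155, 95; 2, 2) ≤ (1/2)[155 + √(155² + 4·155·95·94)] = (1/2)[155 + √5560625] = 1256.5489

Kővári–Sós–Turán: let r_1, ..., r_155 be the row sums and z = Σ r_i the total number of 1s. Each pair of columns can share at most one row with both entries 1 (else a 2×2 all-ones block appears), so Σ_i C(r_i, 2) ≤ C(95, 2) = 4465. By convexity Σ_i C(r_i, 2) ≥ 155·C(z/155, 2) = z(z − 155)/(2·155), giving z² − 155z − 155·95·94 ≤ 0 and hence z ≤ (1/2)[155 + √(24025 + 4·1384150)] = (1/2)[155 + √5560625] ≈ (1/2)(155 + 2358.0978) = 1256.5489.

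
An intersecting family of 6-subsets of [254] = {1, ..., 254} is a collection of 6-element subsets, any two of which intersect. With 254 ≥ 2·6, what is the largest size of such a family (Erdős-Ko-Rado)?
max |F| = C(253, 5) = 8301429675

Erdős-Ko-Rado (1961): when n ≥ 2k, max |F| = C(n−1, k−1). The bound is attained by the star {A : i ∈ A} for any fixed i ∈ [n]. Here C(254−1, 6−1) = C(253, 5) = 8301429675.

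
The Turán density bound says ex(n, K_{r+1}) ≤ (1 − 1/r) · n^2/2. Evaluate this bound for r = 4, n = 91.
Turán density bound = (3/4) · 91^2/2 = 24843/8 ≈ 3105.375

Turán's theorem: ex(n, K_{r+1}) is achieved by the complete r-partite Turán graph T(n, r) with parts as balanced as possible, and is at most (1 − 1/r) · n^2/2. For r = 4, n = 91: the density bound is (3/4) · 8281/2 = 24843/8 ≈ 3105.375. The integer-valued extremum is e(T(91, 4)) = 3105, which is strictly less than the density bound 24843/8 since 4 ∤ 91 (the parts of T(91, 4) cannot all be equal).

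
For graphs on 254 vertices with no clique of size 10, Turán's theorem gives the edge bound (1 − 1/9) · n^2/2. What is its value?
Turán density bound = (8/9) · 254^2/2 = 258064/9 ≈ 28673.7778

Turán's theorem: ex(n, K_{r+1}) is achieved by the complete r-partite Turán graph T(n, r) with parts as balanced as possible, and is at most (1 − 1/r) · n^2/2. For r = 9, n = 254: the density bound is (8/9) · 64516/2 = 258064/9 ≈ 28673.7778. The integer-valued extremum is e(T(254, 9)) = 28673, which is strictly less than the density bound 258064/9 since 9 ∤ 254 (the parts of T(254, 9) cannot all be equal).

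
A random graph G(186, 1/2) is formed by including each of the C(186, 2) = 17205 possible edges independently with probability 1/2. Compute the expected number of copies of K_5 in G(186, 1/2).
E[# K_5] = C(186, 5) · (1/2)^C(5, 2) = 1757291172 / 2^10 = 439322793/256 ≈ 1716104.660156

For each 5-subset S of vertices (there are C(186, 5) = 1757291172 such S), let X_S = 1 if S induces a K_5 (all C(5, 2) = 10 edges present). Then P(X_S = 1) = (1/2)^10 = 1/1024. By linearity of expectation, E[# K_5] = C(186, 5) · (1/2)^10 = 1757291172 / 1024 = 439322793/256 ≈ 1716104.660156.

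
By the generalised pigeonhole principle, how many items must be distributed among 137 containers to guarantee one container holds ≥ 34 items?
n = (34 − 1)·137 + 1 = 4522

By the generalised pigeonhole principle, to guarantee some box contains ≥ r objects we need more than (r − 1) · k objects total. Threshold: n = (r − 1) · k + 1. With r = 34 and k = 137: n = 33 · 137 + 1 = 4521 + 1 = 4522. For n = 4521 = 33 · 137, we can put exactly 33 objects in every box, avoiding 34 in any single one — so 4522 is tight.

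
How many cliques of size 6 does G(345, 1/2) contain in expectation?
E[# K_6] = C(345, 6) · (1/2)^C(6, 2) = 2241808767660 / 2^15 = 560452191915/8192 ≈ 68414574.208374

For each 6-subset S of vertices (there are C(345, 6) = 2241808767660 such S), let X_S = 1 if S induces a K_6 (all C(6, 2) = 15 edges present). Then P(X_S = 1) = (1/2)^15 = 1/32768. By linearity of expectation, E[# K_6] = C(345, 6) · (1/2)^15 = 2241808767660 / 32768 = 560452191915/8192 ≈ 68414574.208374.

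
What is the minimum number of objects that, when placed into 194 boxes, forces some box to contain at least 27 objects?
n = (27 − 1)·194 + 1 = 5045

By the generalised pigeonhole principle, to guarantee some box contains ≥ r objects we need more than (r − 1) · k objects total. Threshold: n = (r − 1) · k + 1. With r = 27 and k = 194: n = 26 · 194 + 1 = 5044 + 1 = 5045. For n = 5044 = 26 · 194, we can put exactly 26 objects in every box, avoiding 27 in any single one — so 5045 is tight.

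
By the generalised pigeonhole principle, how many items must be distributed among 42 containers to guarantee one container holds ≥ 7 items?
n = (7 − 1)·42 + 1 = 253

By the generalised pigeonhole principle, to guarantee some box contains ≥ r objects we need more than (r − 1) · k objects total. Threshold: n = (r − 1) · k + 1. With r = 7 and k = 42: n = 6 · 42 + 1 = 252 + 1 = 253. For n = 252 = 6 · 42, we can put exactly 6 objects in every box, avoiding 7 in any single one — so 253 is tight.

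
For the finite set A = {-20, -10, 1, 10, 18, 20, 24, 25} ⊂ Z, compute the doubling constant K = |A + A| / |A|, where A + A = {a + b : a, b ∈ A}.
K = |A + A| / |A| = 35/8

Enumerate A + A = {a + b : a, b ∈ A}. With |A| = 8, there are |A|^2 = 64 ordered sum pairs; collecting distinct values, A + A = {-40, -30, -20, -19, -10, -9, -2, 0, 2, 4, 5, 8, 10, 11, 14, 15, 19, 20, 21, 25, 26, 28, 30, 34, 35, 36, 38, 40, 42, 43, 44, 45, 48, 49, 50}, so |A + A| = 35. Thus K = 35/8. For comparison, the minimum possible |A + A| over all 8-element sets is 2·8 − 1 = 15 (so min K = 15/8), attained only by arithmetic progressions.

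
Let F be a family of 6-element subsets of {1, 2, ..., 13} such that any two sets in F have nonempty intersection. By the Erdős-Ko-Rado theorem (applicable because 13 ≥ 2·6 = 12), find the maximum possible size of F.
max |F| = C(12, 5) = 792

The Erdős-Ko-Rado theorem states: for n ≥ 2k, an intersecting family of k-subsets of an n-element set has size at most C(n − 1, k − 1), with equality for 'star' families {A ⊆ [n] : |A| = k, i ∈ A} (fix an element i). For n = 13, k = 6: C(12, 5) = 792.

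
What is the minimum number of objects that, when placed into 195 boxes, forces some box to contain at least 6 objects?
n = (6 − 1)·195 + 1 = 976

By the generalised pigeonhole principle, to guarantee some box contains ≥ r objects we need more than (r − 1) · k objects total. Threshold: n = (r − 1) · k + 1. With r = 6 and k = 195: n = 5 · 195 + 1 = 975 + 1 = 976. For n = 975 = 5 · 195, we can put exactly 5 objects in every box, avoiding 6 in any single one — so 976 is tight.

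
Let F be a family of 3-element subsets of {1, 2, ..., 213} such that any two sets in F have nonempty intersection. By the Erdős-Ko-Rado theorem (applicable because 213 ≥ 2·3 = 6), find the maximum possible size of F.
max |F| = C(212, 2) = 22366

The Erdős-Ko-Rado theorem states: for n ≥ 2k, an intersecting family of k-subsets of an n-element set has size at most C(n − 1, k − 1), with equality for 'star' families {A ⊆ [n] : |A| = k, i ∈ A} (fix an element i). For n = 213, k = 3: C(212, 2) = 22366.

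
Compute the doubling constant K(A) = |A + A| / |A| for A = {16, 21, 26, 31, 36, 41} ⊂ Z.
K = |A + A| / |A| = 11/6

Enumerate A + A = {a + b : a, b ∈ A}. With |A| = 6, there are |A|^2 = 36 ordered sum pairs; collecting distinct values, A + A = {32, 37, 42, 47, 52, 57, 62, 67, 72, 77, 82}, so |A + A| = 11. Thus K = 11/6. Here |A + A| = 2|A| − 1 = 11, the minimum possible — so K = 11/6 is minimal, which holds iff A is an arithmetic progression.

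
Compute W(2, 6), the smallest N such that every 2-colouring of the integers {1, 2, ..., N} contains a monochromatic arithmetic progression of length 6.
W(2, 6) = 1132

W(2, 6) = 1132. The lower bound W(2, 6) > 1131 comes from an explicit good 2-colouring of [1, 1131]; the upper bound W(2, 6) ≤ 1132 was verified by exhaustive search over 2-colourings of [1, 1132].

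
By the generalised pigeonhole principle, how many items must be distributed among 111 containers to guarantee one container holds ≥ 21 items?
n = (21 − 1)·111 + 1 = 2221

By the generalised pigeonhole principle, to guarantee some box contains ≥ r objects we need more than (r − 1) · k objects total. Threshold: n = (r − 1) · k + 1. With r = 21 and k = 111: n = 20 · 111 + 1 = 2220 + 1 = 2221. For n = 2220 = 20 · 111, we can put exactly 20 objects in every box, avoiding 21 in any single one — so 2221 is tight.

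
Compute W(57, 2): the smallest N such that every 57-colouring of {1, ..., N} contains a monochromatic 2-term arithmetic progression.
W(57, 2) = 57 + 1 = 58

A 2-term AP is any pair of integers, so a monochromatic 2-AP exists iff some colour is used at least twice. With 57 colours, the colouring i ↦ i on {1, ..., 57} uses each colour once, avoiding any monochromatic pair, so W(57, 2) > 57. For {1, ..., 58}, pigeonhole forces two integers of the same colour, which form a monochromatic 2-AP. Hence W(57, 2) = 58.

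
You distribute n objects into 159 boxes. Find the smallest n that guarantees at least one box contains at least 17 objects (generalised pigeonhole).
n = (17 − 1)·159 + 1 = 2545

By the generalised pigeonhole principle, to guarantee some box contains ≥ r objects we need more than (r − 1) · k objects total. Threshold: n = (r − 1) · k + 1. With r = 17 and k = 159: n = 16 · 159 + 1 = 2544 + 1 = 2545. For n = 2544 = 16 · 159, we can put exactly 16 objects in every box, avoiding 17 in any single one — so 2545 is tight.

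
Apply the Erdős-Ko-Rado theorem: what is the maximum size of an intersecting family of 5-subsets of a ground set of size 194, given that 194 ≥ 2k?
max |F| = C(193, 4) = 56031760

Erdős-Ko-Rado (1961): when n ≥ 2k, max |F| = C(n−1, k−1). The bound is attained by the star {A : i ∈ A} for any fixed i ∈ [n]. Here C(194−1, 5−1) = C(193, 4) = 56031760.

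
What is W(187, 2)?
W(187, 2) = 187 + 1 = 188

A 2-term AP is any pair of integers, so a monochromatic 2-AP exists iff some colour is used at least twice. With 187 colours, the colouring i ↦ i on {1, ..., 187} uses each colour once, avoiding any monochromatic pair, so W(187, 2) > 187. For {1, ..., 188}, pigeonhole forces two integers of the same colour, which form a monochromatic 2-AP. Hence W(187, 2) = 188.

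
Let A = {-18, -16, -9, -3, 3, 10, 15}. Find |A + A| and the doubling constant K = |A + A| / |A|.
K = |A + A| / |A| = 25/7

Enumerate A + A = {a + b : a, b ∈ A}. With |A| = 7, there are |A|^2 = 49 ordered sum pairs; collecting distinct values, A + A = {-36, -34, -32, -27, -25, -21, -19, -18, -15, -13, -12, -8, -6, -3, -1, 0, 1, 6, 7, 12, 13, 18, 20, 25, 30}, so |A + A| = 25. Thus K = 25/7. For comparison, the minimum possible |A + A| over all 7-element sets is 2·7 − 1 = 13 (so min K = 13/7), attained only by arithmetic progressions.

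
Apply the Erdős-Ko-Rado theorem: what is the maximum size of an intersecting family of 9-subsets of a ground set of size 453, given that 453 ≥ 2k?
max |F| = C(452, 8) = 40600718090136600

Erdős-Ko-Rado (1961): when n ≥ 2k, max |F| = C(n−1, k−1). The bound is attained by the star {A : i ∈ A} for any fixed i ∈ [n]. Here C(453−1, 9−1) = C(452, 8) = 40600718090136600.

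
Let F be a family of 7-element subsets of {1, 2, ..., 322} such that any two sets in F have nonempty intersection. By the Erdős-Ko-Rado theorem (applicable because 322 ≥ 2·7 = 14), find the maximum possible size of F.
max |F| = C(321, 6) = 1449728451424

Erdős-Ko-Rado (1961): when n ≥ 2k, max |F| = C(n−1, k−1). The bound is attained by the star {A : i ∈ A} for any fixed i ∈ [n]. Here C(322−1, 7−1) = C(321, 6) = 1449728451424.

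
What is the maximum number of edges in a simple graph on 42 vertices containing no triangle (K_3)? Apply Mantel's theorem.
ex(42, K_3) = ⌊42^2/4⌋ = 441

Mantel (1907): a triangle-free graph on n vertices has at most ⌊n^2/4⌋ edges, with equality for the complete bipartite graph K_{⌊n/2⌋, ⌈n/2⌉}. For n = 42: ⌊42^2/4⌋ = ⌊1764/4⌋ = 441. The extremal graph is K_{21, 21}, which has 21·21 = 441 edges.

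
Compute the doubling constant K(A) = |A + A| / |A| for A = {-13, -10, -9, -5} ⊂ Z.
K = |A + A| / |A| = 9/4

Enumerate A + A = {a + b : a, b ∈ A}. With |A| = 4, there are |A|^2 = 16 ordered sum pairs; collecting distinct values, A + A = {-26, -23, -22, -20, -19, -18, -15, -14, -10}, so |A + A| = 9. Thus K = 9/4. For comparison, the minimum possible |A + A| over all 4-element sets is 2·4 − 1 = 7 (so min K = 7/4), attained only by arithmetic progressions.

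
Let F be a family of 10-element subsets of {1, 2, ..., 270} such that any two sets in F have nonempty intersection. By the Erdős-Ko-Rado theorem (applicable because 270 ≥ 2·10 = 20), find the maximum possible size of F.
max |F| = C(269, 9) = 17752694810301803

Erdős-Ko-Rado (1961): when n ≥ 2k, max |F| = C(n−1, k−1). The bound is attained by the star {A : i ∈ A} for any fixed i ∈ [n]. Here C(270−1, 10−1) = C(269, 9) = 17752694810301803.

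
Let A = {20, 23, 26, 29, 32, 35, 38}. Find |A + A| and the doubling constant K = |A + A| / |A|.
K = |A + A| / |A| = 13/7

Enumerate A + A = {a + b : a, b ∈ A}. With |A| = 7, there are |A|^2 = 49 ordered sum pairs; collecting distinct values, A + A = {40, 43, 46, 49, 52, 55, 58, 61, 64, 67, 70, 73, 76}, so |A + A| = 13. Thus K = 13/7. Here |A + A| = 2|A| − 1 = 13, the minimum possible — so K = 13/7 is minimal, which holds iff A is an arithmetic progression.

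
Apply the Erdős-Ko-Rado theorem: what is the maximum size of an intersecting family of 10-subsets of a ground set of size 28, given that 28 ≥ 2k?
max |F| = C(27, 9) = 4686825

Erdős-Ko-Rado (1961): when n ≥ 2k, max |F| = C(n−1, k−1). The bound is attained by the star {A : i ∈ A} for any fixed i ∈ [n]. Here C(28−1, 10−1) = C(27, 9) = 4686825.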